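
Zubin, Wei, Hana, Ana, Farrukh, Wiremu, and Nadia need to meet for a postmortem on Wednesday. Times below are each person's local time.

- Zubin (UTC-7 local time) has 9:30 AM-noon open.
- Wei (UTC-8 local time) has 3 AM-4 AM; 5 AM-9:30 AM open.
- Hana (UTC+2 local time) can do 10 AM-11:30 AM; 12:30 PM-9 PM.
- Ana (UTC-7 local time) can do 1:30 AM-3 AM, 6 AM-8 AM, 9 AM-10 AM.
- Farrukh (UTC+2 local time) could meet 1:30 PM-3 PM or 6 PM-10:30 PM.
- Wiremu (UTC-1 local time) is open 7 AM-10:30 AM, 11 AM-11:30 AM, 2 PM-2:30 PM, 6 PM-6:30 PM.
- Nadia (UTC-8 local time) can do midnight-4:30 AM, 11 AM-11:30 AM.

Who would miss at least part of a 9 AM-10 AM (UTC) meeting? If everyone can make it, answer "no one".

Zubin in UTC: 16:30-19:00 (add 7h to convert from UTC-7).
Wei in UTC: 11:00-12:00, 13:00-17:30 (add 8h to convert from UTC-8).
Hana in UTC: 08:00-09:30, 10:30-19:00 (subtract 2h to convert from UTC+2).
Ana in UTC: 08:30-10:00, 13:00-15:00, 16:00-17:00 (add 7h to convert from UTC-7).
Farrukh in UTC: 11:30-13:00, 16:00-20:30 (subtract 2h to convert from UTC+2).
Wiremu in UTC: 08:00-11:30, 12:00-12:30, 15:00-15:30, 19:00-19:30 (add 1h to convert from UTC-1).
Nadia in UTC: 08:00-12:30, 19:00-19:30 (add 8h to convert from UTC-8).
Zubin: not fully free for 09:00-10:00. Wei: not fully free for 09:00-10:00. Hana: not fully free for 09:00-10:00. Ana: free for 09:00-10:00. Farrukh: not fully free for 09:00-10:00. Wiremu: free for 09:00-10:00. Nadia: free for 09:00-10:00.

Farrukh, Hana, Wei, Zubin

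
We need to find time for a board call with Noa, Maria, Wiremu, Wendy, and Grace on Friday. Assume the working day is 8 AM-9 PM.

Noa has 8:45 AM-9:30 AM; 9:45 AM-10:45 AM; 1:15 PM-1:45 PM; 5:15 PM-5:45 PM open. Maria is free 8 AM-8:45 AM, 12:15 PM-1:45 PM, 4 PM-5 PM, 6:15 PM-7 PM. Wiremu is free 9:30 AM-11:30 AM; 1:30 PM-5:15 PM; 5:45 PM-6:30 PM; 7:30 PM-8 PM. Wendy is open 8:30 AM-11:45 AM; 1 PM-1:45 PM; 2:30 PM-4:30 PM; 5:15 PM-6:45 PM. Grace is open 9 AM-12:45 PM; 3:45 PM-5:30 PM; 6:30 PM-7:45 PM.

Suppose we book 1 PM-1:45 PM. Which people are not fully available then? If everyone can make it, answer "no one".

Noa: not fully free for 13:00-13:45. Maria: free for 13:00-13:45. Wiremu: not fully free for 13:00-13:45. Wendy: free for 13:00-13:45. Grace: not fully free for 13:00-13:45.

Grace, Noa, Wiremu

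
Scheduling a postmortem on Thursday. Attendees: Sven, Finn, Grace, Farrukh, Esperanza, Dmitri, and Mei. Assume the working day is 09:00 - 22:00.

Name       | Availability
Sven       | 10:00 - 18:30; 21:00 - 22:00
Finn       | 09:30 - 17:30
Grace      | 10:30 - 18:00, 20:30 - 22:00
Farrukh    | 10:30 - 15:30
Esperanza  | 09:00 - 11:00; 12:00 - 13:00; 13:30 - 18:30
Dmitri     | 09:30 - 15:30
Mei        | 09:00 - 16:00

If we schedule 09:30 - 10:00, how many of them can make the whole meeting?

Finn, Esperanza, Dmitri, and Mei can make the full 09:30-10:00 slot — that's 4.

4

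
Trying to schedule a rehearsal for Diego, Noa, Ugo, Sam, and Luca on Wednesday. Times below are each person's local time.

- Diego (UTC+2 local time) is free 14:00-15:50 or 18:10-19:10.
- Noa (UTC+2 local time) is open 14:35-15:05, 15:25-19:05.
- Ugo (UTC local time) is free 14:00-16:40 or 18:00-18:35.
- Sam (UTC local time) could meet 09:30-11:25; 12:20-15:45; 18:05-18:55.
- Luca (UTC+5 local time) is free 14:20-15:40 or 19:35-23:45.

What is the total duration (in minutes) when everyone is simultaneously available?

0

Diego in UTC: 12:00-13:50, 16:10-17:10 (subtract 2h to convert from UTC+2).
Noa in UTC: 12:35-13:05, 13:25-17:05 (subtract 2h to convert from UTC+2).
Ugo in UTC: 14:00-16:40, 18:00-18:35.
Sam in UTC: 09:30-11:25, 12:20-15:45, 18:05-18:55.
Luca in UTC: 09:20-10:40, 14:35-18:45 (subtract 5h to convert from UTC+5).
Diego ∩ Noa: 12:35-13:05, 13:25-13:50, 16:10-17:05.
Diego ∩ Noa ∩ Ugo: 16:10-16:40.
Diego ∩ Noa ∩ Ugo ∩ Sam: ∅.
Diego ∩ Noa ∩ Ugo ∩ Sam ∩ Luca: ∅.
There is no time when everyone is free.
There is no common window, so the total is 0 minutes.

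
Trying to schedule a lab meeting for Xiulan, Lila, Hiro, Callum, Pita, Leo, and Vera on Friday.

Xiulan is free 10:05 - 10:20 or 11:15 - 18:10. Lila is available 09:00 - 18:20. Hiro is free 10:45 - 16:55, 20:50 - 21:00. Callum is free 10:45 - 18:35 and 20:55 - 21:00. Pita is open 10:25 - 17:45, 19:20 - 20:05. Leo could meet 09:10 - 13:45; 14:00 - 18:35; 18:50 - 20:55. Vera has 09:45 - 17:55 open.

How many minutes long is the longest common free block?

175

Xiulan ∩ Lila: 10:05-10:20, 11:15-18:10.
Xiulan ∩ Lila ∩ Hiro: 11:15-16:55.
Xiulan ∩ Lila ∩ Hiro ∩ Callum: 11:15-16:55.
Xiulan ∩ Lila ∩ Hiro ∩ Callum ∩ Pita: 11:15-16:55.
Xiulan ∩ Lila ∩ Hiro ∩ Callum ∩ Pita ∩ Leo: 11:15-13:45, 14:00-16:55.
Xiulan ∩ Lila ∩ Hiro ∩ Callum ∩ Pita ∩ Leo ∩ Vera: 11:15-13:45, 14:00-16:55.
Those are the intersection windows.
The longest is 14:00-16:55 at 175 minutes.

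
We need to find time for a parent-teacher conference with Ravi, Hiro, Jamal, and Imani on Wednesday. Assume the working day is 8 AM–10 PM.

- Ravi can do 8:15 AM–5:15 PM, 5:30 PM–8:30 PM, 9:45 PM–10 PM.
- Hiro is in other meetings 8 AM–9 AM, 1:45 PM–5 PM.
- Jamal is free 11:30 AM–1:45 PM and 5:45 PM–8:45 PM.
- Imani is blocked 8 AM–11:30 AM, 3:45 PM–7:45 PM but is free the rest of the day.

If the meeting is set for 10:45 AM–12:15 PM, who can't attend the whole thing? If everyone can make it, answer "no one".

Imani, Jamal

Ravi free: 08:15-17:15, 17:30-20:30, 21:45-22:00.
Hiro free: 09:00-13:45, 17:00-22:00 (invert busy blocks within the working day).
Jamal free: 11:30-13:45, 17:45-20:45.
Imani free: 11:30-15:45, 19:45-22:00 (invert busy blocks within the working day).
Ravi: free for 10:45-12:15. Hiro: free for 10:45-12:15. Jamal: not fully free for 10:45-12:15. Imani: not fully free for 10:45-12:15.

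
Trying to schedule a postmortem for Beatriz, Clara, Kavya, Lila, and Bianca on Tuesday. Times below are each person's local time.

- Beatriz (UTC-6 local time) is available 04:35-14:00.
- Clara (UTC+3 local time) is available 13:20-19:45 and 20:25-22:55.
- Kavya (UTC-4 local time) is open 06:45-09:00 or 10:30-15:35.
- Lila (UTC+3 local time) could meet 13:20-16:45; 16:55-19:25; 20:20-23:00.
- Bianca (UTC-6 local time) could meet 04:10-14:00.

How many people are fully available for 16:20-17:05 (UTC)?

Beatriz in UTC: 10:35-20:00 (add 6h to convert from UTC-6).
Clara in UTC: 10:20-16:45, 17:25-19:55 (subtract 3h to convert from UTC+3).
Kavya in UTC: 10:45-13:00, 14:30-19:35 (add 4h to convert from UTC-4).
Lila in UTC: 10:20-13:45, 13:55-16:25, 17:20-20:00 (subtract 3h to convert from UTC+3).
Bianca in UTC: 10:10-20:00 (add 6h to convert from UTC-6).
Beatriz, Kavya, and Bianca can make the full 16:20-17:05 slot — that's 3.

3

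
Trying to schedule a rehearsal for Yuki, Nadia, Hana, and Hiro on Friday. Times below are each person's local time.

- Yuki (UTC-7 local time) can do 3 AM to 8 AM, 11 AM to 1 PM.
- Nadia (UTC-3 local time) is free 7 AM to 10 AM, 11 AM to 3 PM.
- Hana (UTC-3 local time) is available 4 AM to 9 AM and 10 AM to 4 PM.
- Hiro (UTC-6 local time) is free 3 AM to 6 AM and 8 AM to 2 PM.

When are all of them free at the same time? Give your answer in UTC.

Yuki in UTC: 10:00-15:00, 18:00-20:00 (add 7h to convert from UTC-7).
Nadia in UTC: 10:00-13:00, 14:00-18:00 (add 3h to convert from UTC-3).
Hana in UTC: 07:00-12:00, 13:00-19:00 (add 3h to convert from UTC-3).
Hiro in UTC: 09:00-12:00, 14:00-20:00 (add 6h to convert from UTC-6).
Yuki ∩ Nadia: 10:00-13:00, 14:00-15:00.
Yuki ∩ Nadia ∩ Hana: 10:00-12:00, 14:00-15:00.
Yuki ∩ Nadia ∩ Hana ∩ Hiro: 10:00-12:00, 14:00-15:00.
Those are the intersection windows.

10:00-12:00, 14:00-15:00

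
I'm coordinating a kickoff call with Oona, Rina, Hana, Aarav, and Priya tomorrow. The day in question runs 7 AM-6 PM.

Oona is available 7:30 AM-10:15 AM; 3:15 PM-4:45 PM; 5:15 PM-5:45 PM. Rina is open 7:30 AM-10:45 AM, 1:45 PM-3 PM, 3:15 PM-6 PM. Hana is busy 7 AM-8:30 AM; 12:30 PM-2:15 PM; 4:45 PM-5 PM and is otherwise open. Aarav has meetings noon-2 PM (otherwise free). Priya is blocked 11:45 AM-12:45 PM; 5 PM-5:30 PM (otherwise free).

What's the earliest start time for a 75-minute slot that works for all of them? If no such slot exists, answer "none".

Oona free: 07:30-10:15, 15:15-16:45, 17:15-17:45.
Rina free: 07:30-10:45, 13:45-15:00, 15:15-18:00.
Hana free: 08:30-12:30, 14:15-16:45, 17:00-18:00 (invert busy blocks within the working day).
Aarav free: 07:00-12:00, 14:00-18:00 (invert busy blocks within the working day).
Priya free: 07:00-11:45, 12:45-17:00, 17:30-18:00 (invert busy blocks within the working day).
Oona ∩ Rina: 07:30-10:15, 15:15-16:45, 17:15-17:45.
Oona ∩ Rina ∩ Hana: 08:30-10:15, 15:15-16:45, 17:15-17:45.
Oona ∩ Rina ∩ Hana ∩ Aarav: 08:30-10:15, 15:15-16:45, 17:15-17:45.
Oona ∩ Rina ∩ Hana ∩ Aarav ∩ Priya: 08:30-10:15, 15:15-16:45, 17:30-17:45.
The first common window of at least 75 minutes is 08:30-10:15, so the earliest start is 08:30.

08:30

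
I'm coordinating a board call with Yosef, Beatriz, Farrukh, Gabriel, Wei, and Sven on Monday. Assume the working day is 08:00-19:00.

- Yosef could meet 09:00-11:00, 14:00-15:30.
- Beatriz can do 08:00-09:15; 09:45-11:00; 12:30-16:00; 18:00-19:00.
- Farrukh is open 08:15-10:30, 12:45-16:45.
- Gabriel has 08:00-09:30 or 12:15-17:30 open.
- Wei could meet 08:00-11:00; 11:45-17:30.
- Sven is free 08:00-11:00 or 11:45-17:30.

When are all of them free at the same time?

09:00-09:15, 14:00-15:30

Yosef ∩ Beatriz: 09:00-09:15, 09:45-11:00, 14:00-15:30.
Yosef ∩ Beatriz ∩ Farrukh: 09:00-09:15, 09:45-10:30, 14:00-15:30.
Yosef ∩ Beatriz ∩ Farrukh ∩ Gabriel: 09:00-09:15, 14:00-15:30.
Yosef ∩ Beatriz ∩ Farrukh ∩ Gabriel ∩ Wei: 09:00-09:15, 14:00-15:30.
Yosef ∩ Beatriz ∩ Farrukh ∩ Gabriel ∩ Wei ∩ Sven: 09:00-09:15, 14:00-15:30.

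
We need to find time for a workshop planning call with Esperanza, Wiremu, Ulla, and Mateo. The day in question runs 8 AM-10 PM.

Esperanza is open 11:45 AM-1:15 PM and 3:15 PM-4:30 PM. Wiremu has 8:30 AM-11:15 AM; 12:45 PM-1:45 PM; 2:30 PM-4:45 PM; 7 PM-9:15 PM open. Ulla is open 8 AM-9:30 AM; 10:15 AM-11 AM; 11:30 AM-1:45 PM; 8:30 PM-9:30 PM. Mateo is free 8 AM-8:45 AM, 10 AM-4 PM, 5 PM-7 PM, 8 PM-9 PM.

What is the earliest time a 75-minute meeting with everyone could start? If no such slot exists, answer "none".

Esperanza ∩ Wiremu: 12:45-13:15, 15:15-16:30.
Esperanza ∩ Wiremu ∩ Ulla: 12:45-13:15.
Esperanza ∩ Wiremu ∩ Ulla ∩ Mateo: 12:45-13:15.
So the common availability across everyone is 12:45-13:15.
No common window is at least 75 minutes long.

none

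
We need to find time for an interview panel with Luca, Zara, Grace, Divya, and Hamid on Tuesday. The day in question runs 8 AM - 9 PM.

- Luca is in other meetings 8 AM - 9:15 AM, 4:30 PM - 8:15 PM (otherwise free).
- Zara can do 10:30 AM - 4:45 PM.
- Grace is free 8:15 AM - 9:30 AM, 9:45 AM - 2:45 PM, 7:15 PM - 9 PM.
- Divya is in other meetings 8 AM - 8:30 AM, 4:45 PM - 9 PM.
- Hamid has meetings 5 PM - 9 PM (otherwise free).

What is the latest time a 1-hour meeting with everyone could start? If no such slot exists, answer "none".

13:45

Luca free: 09:15-16:30, 20:15-21:00 (invert busy blocks within the working day).
Zara free: 10:30-16:45.
Grace free: 08:15-09:30, 09:45-14:45, 19:15-21:00.
Divya free: 08:30-16:45 (invert busy blocks within the working day).
Hamid free: 08:00-17:00 (invert busy blocks within the working day).
Luca ∩ Zara: 10:30-16:30.
Luca ∩ Zara ∩ Grace: 10:30-14:45.
Luca ∩ Zara ∩ Grace ∩ Divya: 10:30-14:45.
Luca ∩ Zara ∩ Grace ∩ Divya ∩ Hamid: 10:30-14:45.
The last common window of at least 60 minutes is 10:30-14:45; a 60-minute meeting can start as late as 13:45 and still end by 14:45.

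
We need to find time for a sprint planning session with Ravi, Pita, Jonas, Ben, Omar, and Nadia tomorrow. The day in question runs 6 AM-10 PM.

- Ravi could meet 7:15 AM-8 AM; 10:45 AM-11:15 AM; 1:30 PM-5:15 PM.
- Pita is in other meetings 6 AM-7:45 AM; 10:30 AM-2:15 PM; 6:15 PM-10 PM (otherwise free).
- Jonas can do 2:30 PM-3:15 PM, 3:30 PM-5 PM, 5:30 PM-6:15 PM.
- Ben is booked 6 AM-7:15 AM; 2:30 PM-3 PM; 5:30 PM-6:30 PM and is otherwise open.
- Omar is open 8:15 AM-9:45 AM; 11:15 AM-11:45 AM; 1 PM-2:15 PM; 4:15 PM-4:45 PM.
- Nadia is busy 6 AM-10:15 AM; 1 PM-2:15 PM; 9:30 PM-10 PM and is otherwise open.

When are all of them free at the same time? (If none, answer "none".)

Ravi free: 07:15-08:00, 10:45-11:15, 13:30-17:15.
Pita free: 07:45-10:30, 14:15-18:15 (invert busy blocks within the working day).
Jonas free: 14:30-15:15, 15:30-17:00, 17:30-18:15.
Ben free: 07:15-14:30, 15:00-17:30, 18:30-22:00 (invert busy blocks within the working day).
Omar free: 08:15-09:45, 11:15-11:45, 13:00-14:15, 16:15-16:45.
Nadia free: 10:15-13:00, 14:15-21:30 (invert busy blocks within the working day).
Ravi ∩ Pita: 07:45-08:00, 14:15-17:15.
Ravi ∩ Pita ∩ Jonas: 14:30-15:15, 15:30-17:00.
Ravi ∩ Pita ∩ Jonas ∩ Ben: 15:00-15:15, 15:30-17:00.
Ravi ∩ Pita ∩ Jonas ∩ Ben ∩ Omar: 16:15-16:45.
Ravi ∩ Pita ∩ Jonas ∩ Ben ∩ Omar ∩ Nadia: 16:15-16:45.
Those are the intersection windows.

16:15-16:45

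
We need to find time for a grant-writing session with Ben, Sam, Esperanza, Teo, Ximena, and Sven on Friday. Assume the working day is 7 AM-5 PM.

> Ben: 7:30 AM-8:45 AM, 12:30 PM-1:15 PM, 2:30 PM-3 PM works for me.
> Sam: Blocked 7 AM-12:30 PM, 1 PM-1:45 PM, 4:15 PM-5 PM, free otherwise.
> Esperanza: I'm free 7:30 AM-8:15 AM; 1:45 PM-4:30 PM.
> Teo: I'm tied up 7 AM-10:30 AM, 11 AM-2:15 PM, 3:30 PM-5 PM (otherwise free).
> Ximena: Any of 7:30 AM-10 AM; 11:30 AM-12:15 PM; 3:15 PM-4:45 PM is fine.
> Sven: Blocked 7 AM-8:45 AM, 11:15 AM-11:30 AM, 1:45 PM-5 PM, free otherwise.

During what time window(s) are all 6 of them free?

none

Ben free: 07:30-08:45, 12:30-13:15, 14:30-15:00.
Sam free: 12:30-13:00, 13:45-16:15 (invert busy blocks within the working day).
Esperanza free: 07:30-08:15, 13:45-16:30.
Teo free: 10:30-11:00, 14:15-15:30 (invert busy blocks within the working day).
Ximena free: 07:30-10:00, 11:30-12:15, 15:15-16:45.
Sven free: 08:45-11:15, 11:30-13:45 (invert busy blocks within the working day).
Ben ∩ Sam: 12:30-13:00, 14:30-15:00.
Ben ∩ Sam ∩ Esperanza: 14:30-15:00.
Ben ∩ Sam ∩ Esperanza ∩ Teo: 14:30-15:00.
Ben ∩ Sam ∩ Esperanza ∩ Teo ∩ Ximena: ∅.
Ben ∩ Sam ∩ Esperanza ∩ Teo ∩ Ximena ∩ Sven: ∅.
There is no time when everyone is free.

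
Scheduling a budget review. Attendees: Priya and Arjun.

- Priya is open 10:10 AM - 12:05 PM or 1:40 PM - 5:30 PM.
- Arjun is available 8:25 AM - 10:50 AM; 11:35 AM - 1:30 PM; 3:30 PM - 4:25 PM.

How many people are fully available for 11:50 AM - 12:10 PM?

Arjun can make the full 11:50-12:10 slot — that's 1.

1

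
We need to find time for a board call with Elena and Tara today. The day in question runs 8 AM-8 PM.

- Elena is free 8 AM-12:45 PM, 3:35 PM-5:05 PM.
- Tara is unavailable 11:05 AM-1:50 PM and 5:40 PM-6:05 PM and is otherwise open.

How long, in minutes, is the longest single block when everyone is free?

Elena free: 08:00-12:45, 15:35-17:05.
Tara free: 08:00-11:05, 13:50-17:40, 18:05-20:00 (invert busy blocks within the working day).
Elena ∩ Tara: 08:00-11:05, 15:35-17:05.
The longest is 08:00-11:05 at 185 minutes.

185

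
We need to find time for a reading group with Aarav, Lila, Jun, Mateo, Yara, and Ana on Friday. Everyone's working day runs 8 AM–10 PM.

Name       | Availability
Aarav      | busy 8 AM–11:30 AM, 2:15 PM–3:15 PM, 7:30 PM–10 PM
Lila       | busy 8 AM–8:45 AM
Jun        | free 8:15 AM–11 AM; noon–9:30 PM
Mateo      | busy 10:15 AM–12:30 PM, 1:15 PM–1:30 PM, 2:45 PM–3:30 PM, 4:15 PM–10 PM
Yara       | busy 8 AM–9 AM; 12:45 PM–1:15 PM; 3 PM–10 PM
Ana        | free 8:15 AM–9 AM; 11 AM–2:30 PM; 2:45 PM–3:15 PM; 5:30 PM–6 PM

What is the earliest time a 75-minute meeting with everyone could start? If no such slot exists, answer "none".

Aarav free: 11:30-14:15, 15:15-19:30 (invert busy blocks within the working day).
Lila free: 08:45-22:00 (invert busy blocks within the working day).
Jun free: 08:15-11:00, 12:00-21:30.
Mateo free: 08:00-10:15, 12:30-13:15, 13:30-14:45, 15:30-16:15 (invert busy blocks within the working day).
Yara free: 09:00-12:45, 13:15-15:00 (invert busy blocks within the working day).
Ana free: 08:15-09:00, 11:00-14:30, 14:45-15:15, 17:30-18:00.
Aarav ∩ Lila: 11:30-14:15, 15:15-19:30.
Aarav ∩ Lila ∩ Jun: 12:00-14:15, 15:15-19:30.
Aarav ∩ Lila ∩ Jun ∩ Mateo: 12:30-13:15, 13:30-14:15, 15:30-16:15.
Aarav ∩ Lila ∩ Jun ∩ Mateo ∩ Yara: 12:30-12:45, 13:30-14:15.
Aarav ∩ Lila ∩ Jun ∩ Mateo ∩ Yara ∩ Ana: 12:30-12:45, 13:30-14:15.
No common window is at least 75 minutes long.

none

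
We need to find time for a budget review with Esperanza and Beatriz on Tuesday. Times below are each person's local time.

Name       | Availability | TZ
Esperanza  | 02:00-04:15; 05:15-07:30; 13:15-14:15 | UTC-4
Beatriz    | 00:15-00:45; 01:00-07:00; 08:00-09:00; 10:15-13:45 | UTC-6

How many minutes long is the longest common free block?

135

Esperanza in UTC: 06:00-08:15, 09:15-11:30, 17:15-18:15 (add 4h to convert from UTC-4).
Beatriz in UTC: 06:15-06:45, 07:00-13:00, 14:00-15:00, 16:15-19:45 (add 6h to convert from UTC-6).
Esperanza ∩ Beatriz: 06:15-06:45, 07:00-08:15, 09:15-11:30, 17:15-18:15.
The longest is 09:15-11:30 at 135 minutes.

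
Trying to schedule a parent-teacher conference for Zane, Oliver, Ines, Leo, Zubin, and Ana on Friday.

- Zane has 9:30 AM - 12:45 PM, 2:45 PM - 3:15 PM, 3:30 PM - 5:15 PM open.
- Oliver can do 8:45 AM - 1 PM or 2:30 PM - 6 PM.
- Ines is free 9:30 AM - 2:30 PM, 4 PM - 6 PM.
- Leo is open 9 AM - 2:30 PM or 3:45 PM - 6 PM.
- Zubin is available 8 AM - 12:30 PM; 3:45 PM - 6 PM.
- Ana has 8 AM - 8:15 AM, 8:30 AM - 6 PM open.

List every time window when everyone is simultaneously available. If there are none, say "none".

Zane ∩ Oliver: 09:30-12:45, 14:45-15:15, 15:30-17:15.
Zane ∩ Oliver ∩ Ines: 09:30-12:45, 16:00-17:15.
Zane ∩ Oliver ∩ Ines ∩ Leo: 09:30-12:45, 16:00-17:15.
Zane ∩ Oliver ∩ Ines ∩ Leo ∩ Zubin: 09:30-12:30, 16:00-17:15.
Zane ∩ Oliver ∩ Ines ∩ Leo ∩ Zubin ∩ Ana: 09:30-12:30, 16:00-17:15.

09:30-12:30, 16:00-17:15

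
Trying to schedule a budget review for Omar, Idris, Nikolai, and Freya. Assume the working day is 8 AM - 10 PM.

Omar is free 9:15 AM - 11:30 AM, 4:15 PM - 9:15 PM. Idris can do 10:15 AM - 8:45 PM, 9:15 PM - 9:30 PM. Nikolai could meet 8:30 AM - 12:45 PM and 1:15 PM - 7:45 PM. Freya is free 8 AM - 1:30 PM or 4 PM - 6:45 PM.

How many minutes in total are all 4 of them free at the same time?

225

Omar ∩ Idris: 10:15-11:30, 16:15-20:45.
Omar ∩ Idris ∩ Nikolai: 10:15-11:30, 16:15-19:45.
Omar ∩ Idris ∩ Nikolai ∩ Freya: 10:15-11:30, 16:15-18:45.
Summing the common windows: 75 + 150 = 225 minutes.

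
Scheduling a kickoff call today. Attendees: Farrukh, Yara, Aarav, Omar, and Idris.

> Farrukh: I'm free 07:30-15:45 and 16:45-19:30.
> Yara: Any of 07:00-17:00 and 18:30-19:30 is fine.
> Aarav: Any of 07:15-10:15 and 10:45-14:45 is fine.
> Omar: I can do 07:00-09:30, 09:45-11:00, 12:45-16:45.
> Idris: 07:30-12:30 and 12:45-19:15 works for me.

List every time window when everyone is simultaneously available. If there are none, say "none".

07:30-09:30, 09:45-10:15, 10:45-11:00, 12:45-14:45

Farrukh ∩ Yara: 07:30-15:45, 16:45-17:00, 18:30-19:30.
Farrukh ∩ Yara ∩ Aarav: 07:30-10:15, 10:45-14:45.
Farrukh ∩ Yara ∩ Aarav ∩ Omar: 07:30-09:30, 09:45-10:15, 10:45-11:00, 12:45-14:45.
Farrukh ∩ Yara ∩ Aarav ∩ Omar ∩ Idris: 07:30-09:30, 09:45-10:15, 10:45-11:00, 12:45-14:45.
Those are the intersection windows.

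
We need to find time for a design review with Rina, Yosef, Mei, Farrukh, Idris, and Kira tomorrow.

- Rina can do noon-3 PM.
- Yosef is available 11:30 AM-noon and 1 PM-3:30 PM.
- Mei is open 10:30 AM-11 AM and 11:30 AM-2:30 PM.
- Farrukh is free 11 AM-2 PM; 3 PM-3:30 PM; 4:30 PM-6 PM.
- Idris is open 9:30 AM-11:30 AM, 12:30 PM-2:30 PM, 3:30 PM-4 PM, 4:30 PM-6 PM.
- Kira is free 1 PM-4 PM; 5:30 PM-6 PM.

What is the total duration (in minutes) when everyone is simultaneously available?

60

Rina ∩ Yosef: 13:00-15:00.
Rina ∩ Yosef ∩ Mei: 13:00-14:30.
Rina ∩ Yosef ∩ Mei ∩ Farrukh: 13:00-14:00.
Rina ∩ Yosef ∩ Mei ∩ Farrukh ∩ Idris: 13:00-14:00.
Rina ∩ Yosef ∩ Mei ∩ Farrukh ∩ Idris ∩ Kira: 13:00-14:00.
That's a single block of 60 minutes.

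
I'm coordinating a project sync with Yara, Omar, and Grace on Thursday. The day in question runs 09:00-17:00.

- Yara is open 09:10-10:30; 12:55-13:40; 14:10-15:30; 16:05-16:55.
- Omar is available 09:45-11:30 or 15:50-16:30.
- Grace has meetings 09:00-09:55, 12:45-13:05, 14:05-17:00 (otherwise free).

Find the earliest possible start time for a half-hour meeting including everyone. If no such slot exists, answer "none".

09:55

Yara free: 09:10-10:30, 12:55-13:40, 14:10-15:30, 16:05-16:55.
Omar free: 09:45-11:30, 15:50-16:30.
Grace free: 09:55-12:45, 13:05-14:05 (invert busy blocks within the working day).
Yara ∩ Omar: 09:45-10:30, 16:05-16:30.
Yara ∩ Omar ∩ Grace: 09:55-10:30.
So the common availability across everyone is 09:55-10:30.
The first common window of at least 30 minutes is 09:55-10:30, so the earliest start is 09:55.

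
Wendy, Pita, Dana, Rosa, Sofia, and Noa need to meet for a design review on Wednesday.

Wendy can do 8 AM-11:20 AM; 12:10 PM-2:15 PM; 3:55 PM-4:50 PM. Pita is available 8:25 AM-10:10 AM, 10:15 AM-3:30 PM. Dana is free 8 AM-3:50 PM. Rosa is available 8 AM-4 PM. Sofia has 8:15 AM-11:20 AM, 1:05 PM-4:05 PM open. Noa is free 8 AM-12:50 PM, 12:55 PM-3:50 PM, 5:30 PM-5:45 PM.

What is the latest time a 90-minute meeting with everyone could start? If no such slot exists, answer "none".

08:40

Wendy ∩ Pita: 08:25-10:10, 10:15-11:20, 12:10-14:15.
Wendy ∩ Pita ∩ Dana: 08:25-10:10, 10:15-11:20, 12:10-14:15.
Wendy ∩ Pita ∩ Dana ∩ Rosa: 08:25-10:10, 10:15-11:20, 12:10-14:15.
Wendy ∩ Pita ∩ Dana ∩ Rosa ∩ Sofia: 08:25-10:10, 10:15-11:20, 13:05-14:15.
Wendy ∩ Pita ∩ Dana ∩ Rosa ∩ Sofia ∩ Noa: 08:25-10:10, 10:15-11:20, 13:05-14:15.
Those are the intersection windows.
The last common window of at least 90 minutes is 08:25-10:10; a 90-minute meeting can start as late as 08:40 and still end by 10:10.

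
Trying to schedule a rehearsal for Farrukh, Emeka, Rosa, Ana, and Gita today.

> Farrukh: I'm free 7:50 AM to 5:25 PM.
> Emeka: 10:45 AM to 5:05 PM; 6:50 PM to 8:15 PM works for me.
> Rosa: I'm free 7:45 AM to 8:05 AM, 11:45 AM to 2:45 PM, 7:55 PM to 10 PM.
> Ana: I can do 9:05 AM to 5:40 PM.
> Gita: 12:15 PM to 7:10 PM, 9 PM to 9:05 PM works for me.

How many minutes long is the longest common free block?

150

Farrukh ∩ Emeka: 10:45-17:05.
Farrukh ∩ Emeka ∩ Rosa: 11:45-14:45.
Farrukh ∩ Emeka ∩ Rosa ∩ Ana: 11:45-14:45.
Farrukh ∩ Emeka ∩ Rosa ∩ Ana ∩ Gita: 12:15-14:45.
The longest is 12:15-14:45 at 150 minutes.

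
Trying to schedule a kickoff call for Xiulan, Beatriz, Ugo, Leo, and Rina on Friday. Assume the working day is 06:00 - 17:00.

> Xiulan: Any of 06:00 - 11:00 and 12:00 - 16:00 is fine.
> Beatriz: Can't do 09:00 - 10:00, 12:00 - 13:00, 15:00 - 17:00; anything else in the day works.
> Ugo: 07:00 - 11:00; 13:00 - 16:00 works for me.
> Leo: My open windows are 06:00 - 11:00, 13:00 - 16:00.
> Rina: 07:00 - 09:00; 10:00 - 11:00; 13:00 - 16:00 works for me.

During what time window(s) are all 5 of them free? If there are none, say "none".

07:00-09:00, 10:00-11:00, 13:00-15:00

Xiulan free: 06:00-11:00, 12:00-16:00.
Beatriz free: 06:00-09:00, 10:00-12:00, 13:00-15:00 (invert busy blocks within the working day).
Ugo free: 07:00-11:00, 13:00-16:00.
Leo free: 06:00-11:00, 13:00-16:00.
Rina free: 07:00-09:00, 10:00-11:00, 13:00-16:00.
Xiulan ∩ Beatriz: 06:00-09:00, 10:00-11:00, 13:00-15:00.
Xiulan ∩ Beatriz ∩ Ugo: 07:00-09:00, 10:00-11:00, 13:00-15:00.
Xiulan ∩ Beatriz ∩ Ugo ∩ Leo: 07:00-09:00, 10:00-11:00, 13:00-15:00.
Xiulan ∩ Beatriz ∩ Ugo ∩ Leo ∩ Rina: 07:00-09:00, 10:00-11:00, 13:00-15:00.
So the common availability across everyone is 07:00-09:00, 10:00-11:00, 13:00-15:00.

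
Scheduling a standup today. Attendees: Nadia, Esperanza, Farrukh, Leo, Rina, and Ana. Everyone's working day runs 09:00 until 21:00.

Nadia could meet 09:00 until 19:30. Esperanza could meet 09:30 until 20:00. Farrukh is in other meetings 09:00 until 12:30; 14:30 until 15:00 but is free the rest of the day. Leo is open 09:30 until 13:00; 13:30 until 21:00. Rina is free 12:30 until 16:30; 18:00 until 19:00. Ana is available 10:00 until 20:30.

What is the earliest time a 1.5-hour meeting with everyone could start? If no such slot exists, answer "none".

Nadia free: 09:00-19:30.
Esperanza free: 09:30-20:00.
Farrukh free: 12:30-14:30, 15:00-21:00 (invert busy blocks within the working day).
Leo free: 09:30-13:00, 13:30-21:00.
Rina free: 12:30-16:30, 18:00-19:00.
Ana free: 10:00-20:30.
Nadia ∩ Esperanza: 09:30-19:30.
Nadia ∩ Esperanza ∩ Farrukh: 12:30-14:30, 15:00-19:30.
Nadia ∩ Esperanza ∩ Farrukh ∩ Leo: 12:30-13:00, 13:30-14:30, 15:00-19:30.
Nadia ∩ Esperanza ∩ Farrukh ∩ Leo ∩ Rina: 12:30-13:00, 13:30-14:30, 15:00-16:30, 18:00-19:00.
Nadia ∩ Esperanza ∩ Farrukh ∩ Leo ∩ Rina ∩ Ana: 12:30-13:00, 13:30-14:30, 15:00-16:30, 18:00-19:00.
The first common window of at least 90 minutes is 15:00-16:30, so the earliest start is 15:00.

15:00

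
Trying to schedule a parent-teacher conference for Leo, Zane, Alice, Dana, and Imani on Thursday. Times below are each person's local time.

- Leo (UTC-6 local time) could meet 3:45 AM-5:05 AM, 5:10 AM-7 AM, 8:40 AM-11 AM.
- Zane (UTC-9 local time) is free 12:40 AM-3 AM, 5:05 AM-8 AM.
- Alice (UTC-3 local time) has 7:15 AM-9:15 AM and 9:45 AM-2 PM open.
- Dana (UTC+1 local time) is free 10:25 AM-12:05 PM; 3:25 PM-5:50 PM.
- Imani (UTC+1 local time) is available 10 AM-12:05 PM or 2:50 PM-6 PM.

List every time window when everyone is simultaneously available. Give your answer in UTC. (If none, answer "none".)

10:15-11:05, 14:40-16:50

Leo in UTC: 09:45-11:05, 11:10-13:00, 14:40-17:00 (add 6h to convert from UTC-6).
Zane in UTC: 09:40-12:00, 14:05-17:00 (add 9h to convert from UTC-9).
Alice in UTC: 10:15-12:15, 12:45-17:00 (add 3h to convert from UTC-3).
Dana in UTC: 09:25-11:05, 14:25-16:50 (subtract 1h to convert from UTC+1).
Imani in UTC: 09:00-11:05, 13:50-17:00 (subtract 1h to convert from UTC+1).
Leo ∩ Zane: 09:45-11:05, 11:10-12:00, 14:40-17:00.
Leo ∩ Zane ∩ Alice: 10:15-11:05, 11:10-12:00, 14:40-17:00.
Leo ∩ Zane ∩ Alice ∩ Dana: 10:15-11:05, 14:40-16:50.
Leo ∩ Zane ∩ Alice ∩ Dana ∩ Imani: 10:15-11:05, 14:40-16:50.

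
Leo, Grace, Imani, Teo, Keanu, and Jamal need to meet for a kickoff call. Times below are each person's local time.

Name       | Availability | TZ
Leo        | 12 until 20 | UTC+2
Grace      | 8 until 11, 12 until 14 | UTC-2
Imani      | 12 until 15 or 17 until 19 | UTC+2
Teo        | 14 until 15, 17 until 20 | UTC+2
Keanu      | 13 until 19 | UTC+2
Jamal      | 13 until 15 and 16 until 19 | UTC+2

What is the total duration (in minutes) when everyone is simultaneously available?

Leo in UTC: 10:00-18:00 (subtract 2h to convert from UTC+2).
Grace in UTC: 10:00-13:00, 14:00-16:00 (add 2h to convert from UTC-2).
Imani in UTC: 10:00-13:00, 15:00-17:00 (subtract 2h to convert from UTC+2).
Teo in UTC: 12:00-13:00, 15:00-18:00 (subtract 2h to convert from UTC+2).
Keanu in UTC: 11:00-17:00 (subtract 2h to convert from UTC+2).
Jamal in UTC: 11:00-13:00, 14:00-17:00 (subtract 2h to convert from UTC+2).
Leo ∩ Grace: 10:00-13:00, 14:00-16:00.
Leo ∩ Grace ∩ Imani: 10:00-13:00, 15:00-16:00.
Leo ∩ Grace ∩ Imani ∩ Teo: 12:00-13:00, 15:00-16:00.
Leo ∩ Grace ∩ Imani ∩ Teo ∩ Keanu: 12:00-13:00, 15:00-16:00.
Leo ∩ Grace ∩ Imani ∩ Teo ∩ Keanu ∩ Jamal: 12:00-13:00, 15:00-16:00.
Summing the common windows: 60 + 60 = 120 minutes.

120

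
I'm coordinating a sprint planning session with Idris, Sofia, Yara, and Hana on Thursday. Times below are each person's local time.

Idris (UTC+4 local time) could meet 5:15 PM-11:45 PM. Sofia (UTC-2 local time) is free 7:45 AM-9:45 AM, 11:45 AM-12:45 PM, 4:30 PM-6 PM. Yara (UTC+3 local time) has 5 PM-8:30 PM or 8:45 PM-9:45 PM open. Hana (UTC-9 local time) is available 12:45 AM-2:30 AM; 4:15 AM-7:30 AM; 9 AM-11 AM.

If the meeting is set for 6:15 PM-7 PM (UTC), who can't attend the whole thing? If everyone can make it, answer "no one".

Idris in UTC: 13:15-19:45 (subtract 4h to convert from UTC+4).
Sofia in UTC: 09:45-11:45, 13:45-14:45, 18:30-20:00 (add 2h to convert from UTC-2).
Yara in UTC: 14:00-17:30, 17:45-18:45 (subtract 3h to convert from UTC+3).
Hana in UTC: 09:45-11:30, 13:15-16:30, 18:00-20:00 (add 9h to convert from UTC-9).
Idris: free for 18:15-19:00. Sofia: not fully free for 18:15-19:00. Yara: not fully free for 18:15-19:00. Hana: free for 18:15-19:00.

Sofia, Yara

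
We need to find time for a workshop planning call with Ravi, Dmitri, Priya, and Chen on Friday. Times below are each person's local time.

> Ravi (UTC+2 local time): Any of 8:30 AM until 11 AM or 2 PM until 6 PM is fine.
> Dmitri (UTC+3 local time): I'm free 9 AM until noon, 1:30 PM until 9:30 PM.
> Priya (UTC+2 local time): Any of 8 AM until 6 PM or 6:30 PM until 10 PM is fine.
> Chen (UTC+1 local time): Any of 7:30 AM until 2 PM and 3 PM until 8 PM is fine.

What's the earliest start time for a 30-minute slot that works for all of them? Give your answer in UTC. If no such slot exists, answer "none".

Ravi in UTC: 06:30-09:00, 12:00-16:00 (subtract 2h to convert from UTC+2).
Dmitri in UTC: 06:00-09:00, 10:30-18:30 (subtract 3h to convert from UTC+3).
Priya in UTC: 06:00-16:00, 16:30-20:00 (subtract 2h to convert from UTC+2).
Chen in UTC: 06:30-13:00, 14:00-19:00 (subtract 1h to convert from UTC+1).
Ravi ∩ Dmitri: 06:30-09:00, 12:00-16:00.
Ravi ∩ Dmitri ∩ Priya: 06:30-09:00, 12:00-16:00.
Ravi ∩ Dmitri ∩ Priya ∩ Chen: 06:30-09:00, 12:00-13:00, 14:00-16:00.
The first common window of at least 30 minutes is 06:30-09:00, so the earliest start is 06:30.

06:30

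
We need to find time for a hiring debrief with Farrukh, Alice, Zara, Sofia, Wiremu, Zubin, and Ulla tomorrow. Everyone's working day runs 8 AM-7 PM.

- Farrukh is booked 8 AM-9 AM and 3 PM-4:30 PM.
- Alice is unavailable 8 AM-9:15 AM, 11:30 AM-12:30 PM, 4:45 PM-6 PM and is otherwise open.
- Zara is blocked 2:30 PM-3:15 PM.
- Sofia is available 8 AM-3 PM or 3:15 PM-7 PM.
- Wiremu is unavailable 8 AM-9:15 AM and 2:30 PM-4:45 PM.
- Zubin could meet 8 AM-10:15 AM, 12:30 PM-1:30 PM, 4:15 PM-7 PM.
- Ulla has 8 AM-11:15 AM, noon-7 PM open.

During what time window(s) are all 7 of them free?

Farrukh free: 09:00-15:00, 16:30-19:00 (invert busy blocks within the working day).
Alice free: 09:15-11:30, 12:30-16:45, 18:00-19:00 (invert busy blocks within the working day).
Zara free: 08:00-14:30, 15:15-19:00 (invert busy blocks within the working day).
Sofia free: 08:00-15:00, 15:15-19:00.
Wiremu free: 09:15-14:30, 16:45-19:00 (invert busy blocks within the working day).
Zubin free: 08:00-10:15, 12:30-13:30, 16:15-19:00.
Ulla free: 08:00-11:15, 12:00-19:00.
Farrukh ∩ Alice: 09:15-11:30, 12:30-15:00, 16:30-16:45, 18:00-19:00.
Farrukh ∩ Alice ∩ Zara: 09:15-11:30, 12:30-14:30, 16:30-16:45, 18:00-19:00.
Farrukh ∩ Alice ∩ Zara ∩ Sofia: 09:15-11:30, 12:30-14:30, 16:30-16:45, 18:00-19:00.
Farrukh ∩ Alice ∩ Zara ∩ Sofia ∩ Wiremu: 09:15-11:30, 12:30-14:30, 18:00-19:00.
Farrukh ∩ Alice ∩ Zara ∩ Sofia ∩ Wiremu ∩ Zubin: 09:15-10:15, 12:30-13:30, 18:00-19:00.
Farrukh ∩ Alice ∩ Zara ∩ Sofia ∩ Wiremu ∩ Zubin ∩ Ulla: 09:15-10:15, 12:30-13:30, 18:00-19:00.

09:15-10:15, 12:30-13:30, 18:00-19:00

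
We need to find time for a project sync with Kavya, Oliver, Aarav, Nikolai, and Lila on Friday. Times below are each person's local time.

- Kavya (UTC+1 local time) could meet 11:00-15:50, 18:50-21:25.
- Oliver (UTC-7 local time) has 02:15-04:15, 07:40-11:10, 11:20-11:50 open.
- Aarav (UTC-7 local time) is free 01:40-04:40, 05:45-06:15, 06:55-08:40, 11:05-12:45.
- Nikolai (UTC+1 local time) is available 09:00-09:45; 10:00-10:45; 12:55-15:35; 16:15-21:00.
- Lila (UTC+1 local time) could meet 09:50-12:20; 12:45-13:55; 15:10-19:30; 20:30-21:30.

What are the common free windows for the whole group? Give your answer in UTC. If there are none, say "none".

Kavya in UTC: 10:00-14:50, 17:50-20:25 (subtract 1h to convert from UTC+1).
Oliver in UTC: 09:15-11:15, 14:40-18:10, 18:20-18:50 (add 7h to convert from UTC-7).
Aarav in UTC: 08:40-11:40, 12:45-13:15, 13:55-15:40, 18:05-19:45 (add 7h to convert from UTC-7).
Nikolai in UTC: 08:00-08:45, 09:00-09:45, 11:55-14:35, 15:15-20:00 (subtract 1h to convert from UTC+1).
Lila in UTC: 08:50-11:20, 11:45-12:55, 14:10-18:30, 19:30-20:30 (subtract 1h to convert from UTC+1).
Kavya ∩ Oliver: 10:00-11:15, 14:40-14:50, 17:50-18:10, 18:20-18:50.
Kavya ∩ Oliver ∩ Aarav: 10:00-11:15, 14:40-14:50, 18:05-18:10, 18:20-18:50.
Kavya ∩ Oliver ∩ Aarav ∩ Nikolai: 18:05-18:10, 18:20-18:50.
Kavya ∩ Oliver ∩ Aarav ∩ Nikolai ∩ Lila: 18:05-18:10, 18:20-18:30.
So the common availability across everyone is 18:05-18:10, 18:20-18:30.

18:05-18:10, 18:20-18:30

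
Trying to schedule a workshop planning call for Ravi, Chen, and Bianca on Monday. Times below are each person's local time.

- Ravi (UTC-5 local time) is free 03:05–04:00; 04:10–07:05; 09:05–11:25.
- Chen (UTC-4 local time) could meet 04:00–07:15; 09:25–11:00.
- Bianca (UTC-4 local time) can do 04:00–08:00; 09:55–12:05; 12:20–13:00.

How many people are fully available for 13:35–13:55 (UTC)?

Ravi in UTC: 08:05-09:00, 09:10-12:05, 14:05-16:25 (add 5h to convert from UTC-5).
Chen in UTC: 08:00-11:15, 13:25-15:00 (add 4h to convert from UTC-4).
Bianca in UTC: 08:00-12:00, 13:55-16:05, 16:20-17:00 (add 4h to convert from UTC-4).
Chen can make the full 13:35-13:55 slot — that's 1.

1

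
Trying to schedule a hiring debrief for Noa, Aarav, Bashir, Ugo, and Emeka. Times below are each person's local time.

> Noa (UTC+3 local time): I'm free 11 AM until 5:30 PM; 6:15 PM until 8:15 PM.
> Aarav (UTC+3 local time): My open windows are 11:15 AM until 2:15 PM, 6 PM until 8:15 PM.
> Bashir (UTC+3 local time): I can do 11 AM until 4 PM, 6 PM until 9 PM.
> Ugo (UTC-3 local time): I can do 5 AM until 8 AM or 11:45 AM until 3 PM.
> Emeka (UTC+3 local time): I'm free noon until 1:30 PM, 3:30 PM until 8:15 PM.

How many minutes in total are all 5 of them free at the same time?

Noa in UTC: 08:00-14:30, 15:15-17:15 (subtract 3h to convert from UTC+3).
Aarav in UTC: 08:15-11:15, 15:00-17:15 (subtract 3h to convert from UTC+3).
Bashir in UTC: 08:00-13:00, 15:00-18:00 (subtract 3h to convert from UTC+3).
Ugo in UTC: 08:00-11:00, 14:45-18:00 (add 3h to convert from UTC-3).
Emeka in UTC: 09:00-10:30, 12:30-17:15 (subtract 3h to convert from UTC+3).
Noa ∩ Aarav: 08:15-11:15, 15:15-17:15.
Noa ∩ Aarav ∩ Bashir: 08:15-11:15, 15:15-17:15.
Noa ∩ Aarav ∩ Bashir ∩ Ugo: 08:15-11:00, 15:15-17:15.
Noa ∩ Aarav ∩ Bashir ∩ Ugo ∩ Emeka: 09:00-10:30, 15:15-17:15.
Those are the intersection windows.
Summing the common windows: 90 + 120 = 210 minutes.

210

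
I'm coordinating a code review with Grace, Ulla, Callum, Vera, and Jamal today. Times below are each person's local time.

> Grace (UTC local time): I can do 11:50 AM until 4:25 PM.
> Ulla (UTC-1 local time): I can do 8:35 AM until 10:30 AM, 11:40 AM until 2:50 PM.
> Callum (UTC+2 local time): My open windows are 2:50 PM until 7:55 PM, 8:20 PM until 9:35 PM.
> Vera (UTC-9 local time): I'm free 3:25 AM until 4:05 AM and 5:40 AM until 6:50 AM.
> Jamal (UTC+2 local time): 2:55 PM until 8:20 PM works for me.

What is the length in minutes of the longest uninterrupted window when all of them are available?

Grace in UTC: 11:50-16:25.
Ulla in UTC: 09:35-11:30, 12:40-15:50 (add 1h to convert from UTC-1).
Callum in UTC: 12:50-17:55, 18:20-19:35 (subtract 2h to convert from UTC+2).
Vera in UTC: 12:25-13:05, 14:40-15:50 (add 9h to convert from UTC-9).
Jamal in UTC: 12:55-18:20 (subtract 2h to convert from UTC+2).
Grace ∩ Ulla: 12:40-15:50.
Grace ∩ Ulla ∩ Callum: 12:50-15:50.
Grace ∩ Ulla ∩ Callum ∩ Vera: 12:50-13:05, 14:40-15:50.
Grace ∩ Ulla ∩ Callum ∩ Vera ∩ Jamal: 12:55-13:05, 14:40-15:50.
Those are the intersection windows.
The longest is 14:40-15:50 at 70 minutes.

70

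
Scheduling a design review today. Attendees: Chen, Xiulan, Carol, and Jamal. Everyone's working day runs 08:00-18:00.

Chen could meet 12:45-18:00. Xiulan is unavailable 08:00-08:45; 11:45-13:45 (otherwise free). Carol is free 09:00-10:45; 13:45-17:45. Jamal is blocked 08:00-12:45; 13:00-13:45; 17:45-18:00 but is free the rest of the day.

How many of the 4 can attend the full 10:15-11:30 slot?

Chen free: 12:45-18:00.
Xiulan free: 08:45-11:45, 13:45-18:00 (invert busy blocks within the working day).
Carol free: 09:00-10:45, 13:45-17:45.
Jamal free: 12:45-13:00, 13:45-17:45 (invert busy blocks within the working day).
Xiulan can make the full 10:15-11:30 slot — that's 1.

1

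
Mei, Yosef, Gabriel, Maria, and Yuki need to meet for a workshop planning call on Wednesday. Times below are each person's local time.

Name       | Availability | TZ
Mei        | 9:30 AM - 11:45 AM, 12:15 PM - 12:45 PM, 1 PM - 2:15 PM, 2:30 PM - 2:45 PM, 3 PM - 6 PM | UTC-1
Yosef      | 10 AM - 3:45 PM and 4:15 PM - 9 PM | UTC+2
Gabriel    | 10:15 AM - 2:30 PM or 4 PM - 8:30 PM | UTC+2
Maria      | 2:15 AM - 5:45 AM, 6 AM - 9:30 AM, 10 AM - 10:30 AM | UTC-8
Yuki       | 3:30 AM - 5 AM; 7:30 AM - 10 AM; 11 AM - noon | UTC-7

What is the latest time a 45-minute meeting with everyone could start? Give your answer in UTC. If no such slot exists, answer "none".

16:15

Mei in UTC: 10:30-12:45, 13:15-13:45, 14:00-15:15, 15:30-15:45, 16:00-19:00 (add 1h to convert from UTC-1).
Yosef in UTC: 08:00-13:45, 14:15-19:00 (subtract 2h to convert from UTC+2).
Gabriel in UTC: 08:15-12:30, 14:00-18:30 (subtract 2h to convert from UTC+2).
Maria in UTC: 10:15-13:45, 14:00-17:30, 18:00-18:30 (add 8h to convert from UTC-8).
Yuki in UTC: 10:30-12:00, 14:30-17:00, 18:00-19:00 (add 7h to convert from UTC-7).
Mei ∩ Yosef: 10:30-12:45, 13:15-13:45, 14:15-15:15, 15:30-15:45, 16:00-19:00.
Mei ∩ Yosef ∩ Gabriel: 10:30-12:30, 14:15-15:15, 15:30-15:45, 16:00-18:30.
Mei ∩ Yosef ∩ Gabriel ∩ Maria: 10:30-12:30, 14:15-15:15, 15:30-15:45, 16:00-17:30, 18:00-18:30.
Mei ∩ Yosef ∩ Gabriel ∩ Maria ∩ Yuki: 10:30-12:00, 14:30-15:15, 15:30-15:45, 16:00-17:00, 18:00-18:30.
The last common window of at least 45 minutes is 16:00-17:00; a 45-minute meeting can start as late as 16:15 and still end by 17:00.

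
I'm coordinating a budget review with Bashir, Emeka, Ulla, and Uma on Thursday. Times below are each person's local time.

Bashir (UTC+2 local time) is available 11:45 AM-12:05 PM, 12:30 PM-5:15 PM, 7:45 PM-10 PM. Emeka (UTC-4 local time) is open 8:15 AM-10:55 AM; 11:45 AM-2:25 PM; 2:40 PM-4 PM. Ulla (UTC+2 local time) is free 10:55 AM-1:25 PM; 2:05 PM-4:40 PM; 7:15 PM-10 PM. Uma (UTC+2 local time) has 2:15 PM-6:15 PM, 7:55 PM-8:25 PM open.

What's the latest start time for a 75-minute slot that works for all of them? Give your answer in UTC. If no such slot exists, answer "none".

Bashir in UTC: 09:45-10:05, 10:30-15:15, 17:45-20:00 (subtract 2h to convert from UTC+2).
Emeka in UTC: 12:15-14:55, 15:45-18:25, 18:40-20:00 (add 4h to convert from UTC-4).
Ulla in UTC: 08:55-11:25, 12:05-14:40, 17:15-20:00 (subtract 2h to convert from UTC+2).
Uma in UTC: 12:15-16:15, 17:55-18:25 (subtract 2h to convert from UTC+2).
Bashir ∩ Emeka: 12:15-14:55, 17:45-18:25, 18:40-20:00.
Bashir ∩ Emeka ∩ Ulla: 12:15-14:40, 17:45-18:25, 18:40-20:00.
Bashir ∩ Emeka ∩ Ulla ∩ Uma: 12:15-14:40, 17:55-18:25.
So the common availability across everyone is 12:15-14:40, 17:55-18:25.
The last common window of at least 75 minutes is 12:15-14:40; a 75-minute meeting can start as late as 13:25 and still end by 14:40.

13:25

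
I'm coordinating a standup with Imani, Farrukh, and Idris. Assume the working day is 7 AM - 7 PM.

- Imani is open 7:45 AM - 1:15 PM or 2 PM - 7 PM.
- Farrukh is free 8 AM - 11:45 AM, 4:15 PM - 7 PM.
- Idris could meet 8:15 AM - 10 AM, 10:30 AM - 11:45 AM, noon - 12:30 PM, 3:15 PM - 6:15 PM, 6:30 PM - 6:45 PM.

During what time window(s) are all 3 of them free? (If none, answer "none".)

08:15-10:00, 10:30-11:45, 16:15-18:15, 18:30-18:45

Imani ∩ Farrukh: 08:00-11:45, 16:15-19:00.
Imani ∩ Farrukh ∩ Idris: 08:15-10:00, 10:30-11:45, 16:15-18:15, 18:30-18:45.
So the common availability across everyone is 08:15-10:00, 10:30-11:45, 16:15-18:15, 18:30-18:45.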